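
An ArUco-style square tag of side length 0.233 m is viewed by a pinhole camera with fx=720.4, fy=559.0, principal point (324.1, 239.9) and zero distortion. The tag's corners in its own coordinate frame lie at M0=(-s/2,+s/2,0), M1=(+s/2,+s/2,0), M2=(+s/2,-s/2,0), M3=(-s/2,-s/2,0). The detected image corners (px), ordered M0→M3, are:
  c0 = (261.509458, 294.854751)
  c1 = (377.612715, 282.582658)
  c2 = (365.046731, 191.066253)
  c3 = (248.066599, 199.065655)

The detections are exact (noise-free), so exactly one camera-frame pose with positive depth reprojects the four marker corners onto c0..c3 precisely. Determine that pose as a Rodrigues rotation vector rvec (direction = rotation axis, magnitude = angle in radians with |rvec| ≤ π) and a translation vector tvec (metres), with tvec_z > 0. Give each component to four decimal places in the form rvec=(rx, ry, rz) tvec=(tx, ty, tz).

rvec=(-0.0006, -0.2764, -0.1084) tvec=(-0.0186, 0.0048, 1.3833)

Intrinsics K: fx=720.4, fy=559.0, cx=324.1, cy=239.9
Marker side s = 0.233 m; corners in marker frame (Z=0):
  M0 = (-0.1165, +0.1165, 0)
  M1 = (+0.1165, +0.1165, 0)
  M2 = (+0.1165, -0.1165, 0)
  M3 = (-0.1165, -0.1165, 0)
Detected image corners:
  c0 = (261.509458, 294.854751) px
  c1 = (377.612715, 282.582658) px
  c2 = (365.046731, 191.066253) px
  c3 = (248.066599, 199.065655) px
Planar DLT: solve 8×8 A·h = b for H (H[2,2]=1):
  H  [+561.82496 +59.00014 +314.40351]
  H  [+4.12191 +404.22879 +241.83236]
  H  [+0.19692 +0.01032 +1.00000]
B = K⁻¹H; ‖b₁‖=0.722914, ‖b₂‖=0.722914; λ = 2/(‖b₁‖+‖b₂‖) = 1.383290, sign → tz>0 ⇒ λ=+1.383290
r₁ = λ·B[:,0] = (+0.95625,-0.10670,+0.27240); r₂ = λ·B[:,1] = (+0.10687,+0.99417,+0.01427)
r₃ = r₁×r₂ = (-0.27234,+0.01546,+0.96208); SVD([r₁ r₂ r₃]) → R = UVᵀ:
  R  [+0.95625 +0.10687 -0.27234]
  R  [-0.10670 +0.99417 +0.01546]
  R  [+0.27240 +0.01427 +0.96208]
t = (-0.01862, +0.00478, +1.38329) m
tr R = 2.912498; θ = arccos((tr R − 1)/2) = 0.296897 rad = 17.011°
axis k = ((R−Rᵀ)₃₂, (R−Rᵀ)₁₃, (R−Rᵀ)₂₁) / (2 sinθ) = (-0.002031, -0.931000, -0.365012)
rvec = θ·k = (-0.000603, -0.276411, -0.108371)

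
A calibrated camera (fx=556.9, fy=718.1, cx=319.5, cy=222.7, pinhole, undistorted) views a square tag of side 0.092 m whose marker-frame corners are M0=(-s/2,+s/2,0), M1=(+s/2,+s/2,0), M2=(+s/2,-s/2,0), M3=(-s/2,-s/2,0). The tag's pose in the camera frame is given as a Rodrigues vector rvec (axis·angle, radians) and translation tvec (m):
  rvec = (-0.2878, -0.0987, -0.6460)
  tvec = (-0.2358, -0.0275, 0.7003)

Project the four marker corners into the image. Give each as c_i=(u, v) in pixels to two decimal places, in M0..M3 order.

c0=(119.64, 258.65) c1=(182.77, 202.99) c2=(143.68, 133.74) c3=(81.56, 186.07)

Intrinsics K: fx=556.9, fy=718.1, cx=319.5, cy=222.7
Marker side s = 0.092 m; corners in marker frame (Z=0):
  M0 = (-0.0460, +0.0460, 0)
  M1 = (+0.0460, +0.0460, 0)
  M2 = (+0.0460, -0.0460, 0)
  M3 = (-0.0460, -0.0460, 0)
rvec = (-0.2878, -0.0987, -0.6460), |rvec| = θ = 0.71406 rad = 40.913°
Rodrigues: sinθ=0.65491, 1−cosθ=0.24429; R = I + sinθ·[k]× + (1−cosθ)·[k]×²:
    [+0.79539 +0.60609 -0.00145]
    [-0.57888 +0.76037 +0.29451]
    [+0.17960 -0.23341 +0.95565]
t = (-0.2358, -0.0275, 0.7003) m
M0: Pc = R·M0+t = (-0.24451, +0.03411, +0.68130); u = 556.9·(-0.24451)/0.68130 + 319.5 = 119.6380, v = 718.1·(+0.03411)/0.68130 + 222.7 = 258.6476
M1: Pc = R·M1+t = (-0.17133, -0.01915, +0.69782); u = 556.9·(-0.17133)/0.69782 + 319.5 = 182.7685, v = 718.1·(-0.01915)/0.69782 + 222.7 = 202.9925
M2: Pc = R·M2+t = (-0.22709, -0.08911, +0.71930); u = 556.9·(-0.22709)/0.71930 + 319.5 = 143.6791, v = 718.1·(-0.08911)/0.71930 + 222.7 = 133.7430
M3: Pc = R·M3+t = (-0.30027, -0.03585, +0.70278); u = 556.9·(-0.30027)/0.70278 + 319.5 = 81.5584, v = 718.1·(-0.03585)/0.70278 + 222.7 = 186.0693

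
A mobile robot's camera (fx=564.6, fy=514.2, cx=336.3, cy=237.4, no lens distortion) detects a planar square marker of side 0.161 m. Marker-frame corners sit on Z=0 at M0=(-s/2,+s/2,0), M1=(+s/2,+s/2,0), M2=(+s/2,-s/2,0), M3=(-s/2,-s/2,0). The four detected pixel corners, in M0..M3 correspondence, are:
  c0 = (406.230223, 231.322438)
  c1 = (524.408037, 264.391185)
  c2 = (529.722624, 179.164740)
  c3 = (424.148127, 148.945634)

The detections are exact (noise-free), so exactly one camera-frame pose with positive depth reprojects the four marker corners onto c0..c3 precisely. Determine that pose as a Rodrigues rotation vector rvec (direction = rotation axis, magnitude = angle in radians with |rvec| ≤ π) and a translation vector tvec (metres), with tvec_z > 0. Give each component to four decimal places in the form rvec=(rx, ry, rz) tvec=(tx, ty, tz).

Intrinsics K: fx=564.6, fy=514.2, cx=336.3, cy=237.4
Marker side s = 0.161 m; corners in marker frame (Z=0):
  M0 = (-0.0805, +0.0805, 0)
  M1 = (+0.0805, +0.0805, 0)
  M2 = (+0.0805, -0.0805, 0)
  M3 = (-0.0805, -0.0805, 0)
Detected image corners:
  c0 = (406.230223, 231.322438) px
  c1 = (524.408037, 264.391185) px
  c2 = (529.722624, 179.164740) px
  c3 = (424.148127, 148.945634) px
Planar DLT: solve 8×8 A·h = b for H (H[2,2]=1):
  H  [+716.72602 -399.14971 +471.68162]
  H  [+206.55673 +377.52351 +203.67868]
  H  [+0.05101 -0.69442 +1.00000]
B = K⁻¹H; ‖b₁‖=1.296483, ‖b₂‖=1.296483; λ = 2/(‖b₁‖+‖b₂‖) = 0.771317, sign → tz>0 ⇒ λ=+0.771317
r₁ = λ·B[:,0] = (+0.95571,+0.29168,+0.03934); r₂ = λ·B[:,1] = (-0.22625,+0.81359,-0.53562)
r₃ = r₁×r₂ = (-0.18824,+0.50299,+0.84354); SVD([r₁ r₂ r₃]) → R = UVᵀ:
  R  [+0.95571 -0.22625 -0.18824]
  R  [+0.29168 +0.81359 +0.50299]
  R  [+0.03934 -0.53562 +0.84354]
t = (+0.18495, -0.05058, +0.77132) m
tr R = 2.612837; θ = arccos((tr R − 1)/2) = 0.632726 rad = 36.253°
axis k = ((R−Rᵀ)₃₂, (R−Rᵀ)₁₃, (R−Rᵀ)₂₁) / (2 sinθ) = (-0.878176, -0.192426, +0.437927)
rvec = θ·k = (-0.555644, -0.121753, +0.277088)

rvec=(-0.5556, -0.1218, 0.2771) tvec=(0.1849, -0.0506, 0.7713)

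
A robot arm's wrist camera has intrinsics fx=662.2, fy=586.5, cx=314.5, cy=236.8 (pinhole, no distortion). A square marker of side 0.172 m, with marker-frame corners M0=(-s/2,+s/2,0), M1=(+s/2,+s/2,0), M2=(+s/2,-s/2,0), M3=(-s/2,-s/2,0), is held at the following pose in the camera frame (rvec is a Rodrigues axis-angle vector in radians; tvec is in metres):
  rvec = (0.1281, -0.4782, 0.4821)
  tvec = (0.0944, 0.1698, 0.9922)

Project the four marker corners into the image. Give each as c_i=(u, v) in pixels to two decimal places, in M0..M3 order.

c0=(305.24, 366.01) c1=(391.77, 396.42) c2=(444.19, 310.56) c3=(362.00, 272.80)

Intrinsics K: fx=662.2, fy=586.5, cx=314.5, cy=236.8
Marker side s = 0.172 m; corners in marker frame (Z=0):
  M0 = (-0.0860, +0.0860, 0)
  M1 = (+0.0860, +0.0860, 0)
  M2 = (+0.0860, -0.0860, 0)
  M3 = (-0.0860, -0.0860, 0)
rvec = (0.1281, -0.4782, 0.4821), |rvec| = θ = 0.69102 rad = 39.592°
Rodrigues: sinθ=0.63732, 1−cosθ=0.22940; R = I + sinθ·[k]× + (1−cosθ)·[k]×²:
    [+0.77848 -0.47407 -0.41137]
    [+0.41521 +0.88046 -0.22890]
    [+0.47071 +0.00739 +0.88226]
t = (0.0944, 0.1698, 0.9922) m
M0: Pc = R·M0+t = (-0.01332, +0.20981, +0.95235); u = 662.2·(-0.01332)/0.95235 + 314.5 = 305.2388, v = 586.5·(+0.20981)/0.95235 + 236.8 = 366.0107
M1: Pc = R·M1+t = (+0.12058, +0.28123, +1.03332); u = 662.2·(+0.12058)/1.03332 + 314.5 = 391.7733, v = 586.5·(+0.28123)/1.03332 + 236.8 = 396.4218
M2: Pc = R·M2+t = (+0.20212, +0.12979, +1.03205); u = 662.2·(+0.20212)/1.03205 + 314.5 = 444.1874, v = 586.5·(+0.12979)/1.03205 + 236.8 = 310.5574
M3: Pc = R·M3+t = (+0.06822, +0.05837, +0.95108); u = 662.2·(+0.06822)/0.95108 + 314.5 = 361.9990, v = 586.5·(+0.05837)/0.95108 + 236.8 = 272.7964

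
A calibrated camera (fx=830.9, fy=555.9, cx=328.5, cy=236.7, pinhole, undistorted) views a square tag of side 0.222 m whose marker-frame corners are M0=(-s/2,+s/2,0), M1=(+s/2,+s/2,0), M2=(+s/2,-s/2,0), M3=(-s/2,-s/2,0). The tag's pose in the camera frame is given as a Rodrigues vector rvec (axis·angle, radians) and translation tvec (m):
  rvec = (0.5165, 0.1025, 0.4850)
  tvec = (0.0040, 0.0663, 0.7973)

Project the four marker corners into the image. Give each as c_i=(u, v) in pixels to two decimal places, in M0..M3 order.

c0=(191.12, 301.11) c1=(382.31, 368.48) c2=(494.09, 262.19) c3=(275.22, 183.93)

Intrinsics K: fx=830.9, fy=555.9, cx=328.5, cy=236.7
Marker side s = 0.222 m; corners in marker frame (Z=0):
  M0 = (-0.1110, +0.1110, 0)
  M1 = (+0.1110, +0.1110, 0)
  M2 = (+0.1110, -0.1110, 0)
  M3 = (-0.1110, -0.1110, 0)
rvec = (0.5165, 0.1025, 0.4850), |rvec| = θ = 0.71589 rad = 41.018°
Rodrigues: sinθ=0.65629, 1−cosθ=0.24549; R = I + sinθ·[k]× + (1−cosθ)·[k]×²:
    [+0.88229 -0.41926 +0.21396]
    [+0.46998 +0.75954 -0.44969]
    [+0.02603 +0.49731 +0.86718]
t = (0.0040, 0.0663, 0.7973) m
M0: Pc = R·M0+t = (-0.14047, +0.09844, +0.84961); u = 830.9·(-0.14047)/0.84961 + 328.5 = 191.1213, v = 555.9·(+0.09844)/0.84961 + 236.7 = 301.1098
M1: Pc = R·M1+t = (+0.05540, +0.20278, +0.85539); u = 830.9·(+0.05540)/0.85539 + 328.5 = 382.3104, v = 555.9·(+0.20278)/0.85539 + 236.7 = 368.4803
M2: Pc = R·M2+t = (+0.14847, +0.03416, +0.74499); u = 830.9·(+0.14847)/0.74499 + 328.5 = 494.0946, v = 555.9·(+0.03416)/0.74499 + 236.7 = 262.1890
M3: Pc = R·M3+t = (-0.04740, -0.07018, +0.73921); u = 830.9·(-0.04740)/0.73921 + 328.5 = 275.2246, v = 555.9·(-0.07018)/0.73921 + 236.7 = 183.9257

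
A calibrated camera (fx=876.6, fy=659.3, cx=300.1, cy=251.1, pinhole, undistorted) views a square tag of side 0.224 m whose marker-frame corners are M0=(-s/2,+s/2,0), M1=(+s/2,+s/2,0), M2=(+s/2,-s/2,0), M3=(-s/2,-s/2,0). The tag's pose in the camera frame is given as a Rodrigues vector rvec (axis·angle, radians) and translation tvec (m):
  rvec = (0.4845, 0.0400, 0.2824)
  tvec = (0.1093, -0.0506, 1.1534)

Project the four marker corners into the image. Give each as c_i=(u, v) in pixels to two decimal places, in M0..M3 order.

c0=(280.27, 258.34) c1=(436.40, 292.17) c2=(495.17, 182.81) c3=(324.58, 145.14)

Intrinsics K: fx=876.6, fy=659.3, cx=300.1, cy=251.1
Marker side s = 0.224 m; corners in marker frame (Z=0):
  M0 = (-0.1120, +0.1120, 0)
  M1 = (+0.1120, +0.1120, 0)
  M2 = (+0.1120, -0.1120, 0)
  M3 = (-0.1120, -0.1120, 0)
rvec = (0.4845, 0.0400, 0.2824), |rvec| = θ = 0.56222 rad = 32.213°
Rodrigues: sinθ=0.53306, 1−cosθ=0.15393; R = I + sinθ·[k]× + (1−cosθ)·[k]×²:
    [+0.96039 -0.25832 +0.10455]
    [+0.27719 +0.84685 -0.45388]
    [+0.02870 +0.46488 +0.88491]
t = (0.1093, -0.0506, 1.1534) m
M0: Pc = R·M0+t = (-0.02719, +0.01320, +1.20225); u = 876.6·(-0.02719)/1.20225 + 300.1 = 280.2714, v = 659.3·(+0.01320)/1.20225 + 251.1 = 258.3398
M1: Pc = R·M1+t = (+0.18793, +0.07529, +1.20868); u = 876.6·(+0.18793)/1.20868 + 300.1 = 436.3979, v = 659.3·(+0.07529)/1.20868 + 251.1 = 292.1703
M2: Pc = R·M2+t = (+0.24579, -0.11440, +1.10455); u = 876.6·(+0.24579)/1.10455 + 300.1 = 495.1695, v = 659.3·(-0.11440)/1.10455 + 251.1 = 182.8140
M3: Pc = R·M3+t = (+0.03067, -0.17649, +1.09812); u = 876.6·(+0.03067)/1.09812 + 300.1 = 324.5819, v = 659.3·(-0.17649)/1.09812 + 251.1 = 145.1352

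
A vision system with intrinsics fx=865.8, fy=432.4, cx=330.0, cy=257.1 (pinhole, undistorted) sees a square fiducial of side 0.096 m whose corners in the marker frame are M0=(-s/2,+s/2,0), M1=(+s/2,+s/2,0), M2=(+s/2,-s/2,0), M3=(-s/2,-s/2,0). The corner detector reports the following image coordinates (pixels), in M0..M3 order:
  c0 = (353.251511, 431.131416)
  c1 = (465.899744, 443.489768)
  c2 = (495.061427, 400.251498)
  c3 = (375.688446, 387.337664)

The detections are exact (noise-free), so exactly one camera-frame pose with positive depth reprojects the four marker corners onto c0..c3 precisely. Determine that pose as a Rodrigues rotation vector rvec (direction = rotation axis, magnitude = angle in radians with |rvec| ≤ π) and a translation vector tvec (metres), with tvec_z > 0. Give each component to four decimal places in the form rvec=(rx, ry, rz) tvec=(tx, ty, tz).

Intrinsics K: fx=865.8, fy=432.4, cx=330.0, cy=257.1
Marker side s = 0.096 m; corners in marker frame (Z=0):
  M0 = (-0.0480, +0.0480, 0)
  M1 = (+0.0480, +0.0480, 0)
  M2 = (+0.0480, -0.0480, 0)
  M3 = (-0.0480, -0.0480, 0)
Detected image corners:
  c0 = (353.251511, 431.131416) px
  c1 = (465.899744, 443.489768) px
  c2 = (495.061427, 400.251498) px
  c3 = (375.688446, 387.337664) px
Planar DLT: solve 8×8 A·h = b for H (H[2,2]=1):
  H  [+1190.63026 -17.31618 +421.99608]
  H  [+115.00554 +700.53823 +416.16189]
  H  [-0.03980 +0.59497 +1.00000]
B = K⁻¹H; ‖b₁‖=1.420753, ‖b₂‖=1.420753; λ = 2/(‖b₁‖+‖b₂‖) = 0.703852, sign → tz>0 ⇒ λ=+0.703852
r₁ = λ·B[:,0] = (+0.97860,+0.20386,-0.02801); r₂ = λ·B[:,1] = (-0.17369,+0.89133,+0.41877)
r₃ = r₁×r₂ = (+0.11034,-0.40494,+0.90766); SVD([r₁ r₂ r₃]) → R = UVᵀ:
  R  [+0.97860 -0.17369 +0.11034]
  R  [+0.20386 +0.89133 -0.40494]
  R  [-0.02801 +0.41877 +0.90766]
t = (+0.07479, +0.25892, +0.70385) m
tr R = 2.777586; θ = arccos((tr R − 1)/2) = 0.476092 rad = 27.278°
axis k = ((R−Rᵀ)₃₂, (R−Rᵀ)₁₃, (R−Rᵀ)₂₁) / (2 sinθ) = (+0.898644, +0.150934, +0.411895)
rvec = θ·k = (+0.427837, +0.071858, +0.196100)

rvec=(0.4278, 0.0719, 0.1961) tvec=(0.0748, 0.2589, 0.7039)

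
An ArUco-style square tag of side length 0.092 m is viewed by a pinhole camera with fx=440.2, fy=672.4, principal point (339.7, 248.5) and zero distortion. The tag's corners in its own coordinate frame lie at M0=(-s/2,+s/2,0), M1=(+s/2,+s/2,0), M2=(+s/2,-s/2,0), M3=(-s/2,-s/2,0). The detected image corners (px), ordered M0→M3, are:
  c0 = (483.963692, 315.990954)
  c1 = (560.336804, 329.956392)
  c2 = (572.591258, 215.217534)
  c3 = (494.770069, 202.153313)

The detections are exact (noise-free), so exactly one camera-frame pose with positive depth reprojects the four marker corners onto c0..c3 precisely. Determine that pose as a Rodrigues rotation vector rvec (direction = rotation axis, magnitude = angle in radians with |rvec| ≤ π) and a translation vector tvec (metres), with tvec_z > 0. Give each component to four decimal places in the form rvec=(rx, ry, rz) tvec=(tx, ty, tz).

Intrinsics K: fx=440.2, fy=672.4, cx=339.7, cy=248.5
Marker side s = 0.092 m; corners in marker frame (Z=0):
  M0 = (-0.0460, +0.0460, 0)
  M1 = (+0.0460, +0.0460, 0)
  M2 = (+0.0460, -0.0460, 0)
  M3 = (-0.0460, -0.0460, 0)
Detected image corners:
  c0 = (483.963692, 315.990954) px
  c1 = (560.336804, 329.956392) px
  c2 = (572.591258, 215.217534) px
  c3 = (494.770069, 202.153313) px
Planar DLT: solve 8×8 A·h = b for H (H[2,2]=1):
  H  [+780.95877 -26.03619 +527.67418]
  H  [+118.24779 +1292.21886 +266.29021]
  H  [-0.10794 +0.18801 +1.00000]
B = K⁻¹H; ‖b₁‖=1.873002, ‖b₂‖=1.873002; λ = 2/(‖b₁‖+‖b₂‖) = 0.533902, sign → tz>0 ⇒ λ=+0.533902
r₁ = λ·B[:,0] = (+0.99167,+0.11519,-0.05763); r₂ = λ·B[:,1] = (-0.10904,+0.98896,+0.10038)
r₃ = r₁×r₂ = (+0.06856,-0.09326,+0.99328); SVD([r₁ r₂ r₃]) → R = UVᵀ:
  R  [+0.99167 -0.10904 +0.06856]
  R  [+0.11519 +0.98896 -0.09326]
  R  [-0.05763 +0.10038 +0.99328]
t = (+0.22799, +0.01413, +0.53390) m
tr R = 2.973904; θ = arccos((tr R − 1)/2) = 0.161717 rad = 9.266°
axis k = ((R−Rᵀ)₃₂, (R−Rᵀ)₁₃, (R−Rᵀ)₂₁) / (2 sinθ) = (+0.601321, +0.391863, +0.696317)
rvec = θ·k = (+0.097244, +0.063371, +0.112606)

rvec=(0.0972, 0.0634, 0.1126) tvec=(0.2280, 0.0141, 0.5339)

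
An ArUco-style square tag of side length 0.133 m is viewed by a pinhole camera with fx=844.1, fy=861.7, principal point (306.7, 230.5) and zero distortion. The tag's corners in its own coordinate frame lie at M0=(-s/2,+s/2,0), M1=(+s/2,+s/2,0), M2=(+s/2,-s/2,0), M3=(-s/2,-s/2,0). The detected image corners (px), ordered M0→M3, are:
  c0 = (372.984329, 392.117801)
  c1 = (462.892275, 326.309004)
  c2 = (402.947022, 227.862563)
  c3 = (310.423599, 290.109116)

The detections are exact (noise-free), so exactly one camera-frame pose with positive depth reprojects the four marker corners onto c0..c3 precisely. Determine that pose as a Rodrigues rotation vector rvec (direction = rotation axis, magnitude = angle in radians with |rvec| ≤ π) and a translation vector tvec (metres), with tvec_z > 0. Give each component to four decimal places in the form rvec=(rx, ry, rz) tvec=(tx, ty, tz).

rvec=(-0.0539, -0.2773, -0.5583) tvec=(0.0934, 0.0876, 0.9672)

Intrinsics K: fx=844.1, fy=861.7, cx=306.7, cy=230.5
Marker side s = 0.133 m; corners in marker frame (Z=0):
  M0 = (-0.0665, +0.0665, 0)
  M1 = (+0.0665, +0.0665, 0)
  M2 = (+0.0665, -0.0665, 0)
  M3 = (-0.0665, -0.0665, 0)
Detected image corners:
  c0 = (372.984329, 392.117801) px
  c1 = (462.892275, 326.309004) px
  c2 = (402.947022, 227.862563) px
  c3 = (310.423599, 290.109116) px
Planar DLT: solve 8×8 A·h = b for H (H[2,2]=1):
  H  [+795.57461 +470.15916 +388.22281]
  H  [-393.83896 +761.15588 +308.58060]
  H  [+0.28339 +0.02529 +1.00000]
B = K⁻¹H; ‖b₁‖=1.033961, ‖b₂‖=1.033961; λ = 2/(‖b₁‖+‖b₂‖) = 0.967154, sign → tz>0 ⇒ λ=+0.967154
r₁ = λ·B[:,0] = (+0.81197,-0.51535,+0.27408); r₂ = λ·B[:,1] = (+0.52981,+0.84776,+0.02446)
r₃ = r₁×r₂ = (-0.24496,+0.12535,+0.96140); SVD([r₁ r₂ r₃]) → R = UVᵀ:
  R  [+0.81197 +0.52981 -0.24496]
  R  [-0.51535 +0.84776 +0.12535]
  R  [+0.27408 +0.02446 +0.96140]
t = (+0.09341, +0.08764, +0.96715) m
tr R = 2.621128; θ = arccos((tr R − 1)/2) = 0.625682 rad = 35.849°
axis k = ((R−Rᵀ)₃₂, (R−Rᵀ)₁₃, (R−Rᵀ)₂₁) / (2 sinθ) = (-0.086133, -0.443129, -0.892310)
rvec = θ·k = (-0.053892, -0.277258, -0.558302)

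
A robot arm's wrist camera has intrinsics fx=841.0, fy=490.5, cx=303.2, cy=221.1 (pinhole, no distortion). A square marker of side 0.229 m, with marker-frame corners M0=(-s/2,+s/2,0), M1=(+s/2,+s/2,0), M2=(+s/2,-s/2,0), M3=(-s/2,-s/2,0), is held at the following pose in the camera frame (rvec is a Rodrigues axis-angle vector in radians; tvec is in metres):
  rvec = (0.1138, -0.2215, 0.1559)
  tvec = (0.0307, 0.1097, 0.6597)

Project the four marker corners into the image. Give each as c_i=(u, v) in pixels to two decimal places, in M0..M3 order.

Intrinsics K: fx=841.0, fy=490.5, cx=303.2, cy=221.1
Marker side s = 0.229 m; corners in marker frame (Z=0):
  M0 = (-0.1145, +0.1145, 0)
  M1 = (+0.1145, +0.1145, 0)
  M2 = (+0.1145, -0.1145, 0)
  M3 = (-0.1145, -0.1145, 0)
rvec = (0.1138, -0.2215, 0.1559), |rvec| = θ = 0.29380 rad = 16.833°
Rodrigues: sinθ=0.28959, 1−cosθ=0.04285; R = I + sinθ·[k]× + (1−cosθ)·[k]×²:
    [+0.96358 -0.16618 -0.20952]
    [+0.14115 +0.98151 -0.12931]
    [+0.22713 +0.09503 +0.96922]
t = (0.0307, 0.1097, 0.6597) m
M0: Pc = R·M0+t = (-0.09866, +0.20592, +0.64457); u = 841.0·(-0.09866)/0.64457 + 303.2 = 174.4779, v = 490.5·(+0.20592)/0.64457 + 221.1 = 377.7988
M1: Pc = R·M1+t = (+0.12200, +0.23824, +0.69659); u = 841.0·(+0.12200)/0.69659 + 303.2 = 450.4951, v = 490.5·(+0.23824)/0.69659 + 221.1 = 388.8592
M2: Pc = R·M2+t = (+0.16006, +0.01348, +0.67483); u = 841.0·(+0.16006)/0.67483 + 303.2 = 502.6711, v = 490.5·(+0.01348)/0.67483 + 221.1 = 230.8978
M3: Pc = R·M3+t = (-0.06060, -0.01884, +0.62281); u = 841.0·(-0.06060)/0.62281 + 303.2 = 221.3672, v = 490.5·(-0.01884)/0.62281 + 221.1 = 206.2588

c0=(174.48, 377.80) c1=(450.50, 388.86) c2=(502.67, 230.90) c3=(221.37, 206.26)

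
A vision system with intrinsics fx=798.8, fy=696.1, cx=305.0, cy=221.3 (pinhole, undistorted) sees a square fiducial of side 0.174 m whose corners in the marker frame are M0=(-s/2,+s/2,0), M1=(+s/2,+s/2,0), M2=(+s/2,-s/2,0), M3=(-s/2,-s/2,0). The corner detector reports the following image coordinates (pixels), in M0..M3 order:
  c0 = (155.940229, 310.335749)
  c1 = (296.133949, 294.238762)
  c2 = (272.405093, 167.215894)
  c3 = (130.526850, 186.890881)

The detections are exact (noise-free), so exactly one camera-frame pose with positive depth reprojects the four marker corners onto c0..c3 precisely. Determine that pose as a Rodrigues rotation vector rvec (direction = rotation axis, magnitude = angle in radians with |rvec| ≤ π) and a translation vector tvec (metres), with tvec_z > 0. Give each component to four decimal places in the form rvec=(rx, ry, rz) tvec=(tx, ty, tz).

Intrinsics K: fx=798.8, fy=696.1, cx=305.0, cy=221.3
Marker side s = 0.174 m; corners in marker frame (Z=0):
  M0 = (-0.0870, +0.0870, 0)
  M1 = (+0.0870, +0.0870, 0)
  M2 = (+0.0870, -0.0870, 0)
  M3 = (-0.0870, -0.0870, 0)
Detected image corners:
  c0 = (155.940229, 310.335749) px
  c1 = (296.133949, 294.238762) px
  c2 = (272.405093, 167.215894) px
  c3 = (130.526850, 186.890881) px
Planar DLT: solve 8×8 A·h = b for H (H[2,2]=1):
  H  [+778.31074 +161.55936 +212.92873]
  H  [-138.81364 +742.34212 +240.30445]
  H  [-0.15065 +0.09489 +1.00000]
B = K⁻¹H; ‖b₁‖=1.053760, ‖b₂‖=1.053760; λ = 2/(‖b₁‖+‖b₂‖) = 0.948983, sign → tz>0 ⇒ λ=+0.948983
r₁ = λ·B[:,0] = (+0.97923,-0.14379,-0.14296); r₂ = λ·B[:,1] = (+0.15755,+0.98340,+0.09005)
r₃ = r₁×r₂ = (+0.12764,-0.11070,+0.98562); SVD([r₁ r₂ r₃]) → R = UVᵀ:
  R  [+0.97923 +0.15755 +0.12764]
  R  [-0.14379 +0.98340 -0.11070]
  R  [-0.14296 +0.09005 +0.98562]
t = (-0.10938, +0.02591, +0.94898) m
tr R = 2.948247; θ = arccos((tr R − 1)/2) = 0.227986 rad = 13.063°
axis k = ((R−Rᵀ)₃₂, (R−Rᵀ)₁₃, (R−Rᵀ)₂₁) / (2 sinθ) = (+0.444102, +0.598629, -0.666645)
rvec = θ·k = (+0.101249, +0.136479, -0.151986)

rvec=(0.1012, 0.1365, -0.1520) tvec=(-0.1094, 0.0259, 0.9490)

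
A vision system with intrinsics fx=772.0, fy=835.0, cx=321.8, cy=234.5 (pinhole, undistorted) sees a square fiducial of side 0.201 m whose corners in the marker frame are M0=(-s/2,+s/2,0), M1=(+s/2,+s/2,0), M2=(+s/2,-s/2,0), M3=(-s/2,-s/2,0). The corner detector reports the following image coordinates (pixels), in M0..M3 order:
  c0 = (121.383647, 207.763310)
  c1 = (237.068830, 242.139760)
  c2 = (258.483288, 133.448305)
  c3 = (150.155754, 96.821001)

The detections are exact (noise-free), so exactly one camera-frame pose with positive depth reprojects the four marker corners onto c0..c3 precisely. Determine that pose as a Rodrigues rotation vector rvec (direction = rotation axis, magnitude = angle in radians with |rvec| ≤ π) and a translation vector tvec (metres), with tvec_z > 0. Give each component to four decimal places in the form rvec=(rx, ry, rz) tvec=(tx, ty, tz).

Intrinsics K: fx=772.0, fy=835.0, cx=321.8, cy=234.5
Marker side s = 0.201 m; corners in marker frame (Z=0):
  M0 = (-0.1005, +0.1005, 0)
  M1 = (+0.1005, +0.1005, 0)
  M2 = (+0.1005, -0.1005, 0)
  M3 = (-0.1005, -0.1005, 0)
Detected image corners:
  c0 = (121.383647, 207.763310) px
  c1 = (237.068830, 242.139760) px
  c2 = (258.483288, 133.448305) px
  c3 = (150.155754, 96.821001) px
Planar DLT: solve 8×8 A·h = b for H (H[2,2]=1):
  H  [+593.85209 -178.84217 +193.21994]
  H  [+209.70668 +498.04670 +168.82437]
  H  [+0.19360 -0.28344 +1.00000]
B = K⁻¹H; ‖b₁‖=0.741812, ‖b₂‖=0.741812; λ = 2/(‖b₁‖+‖b₂‖) = 1.348050, sign → tz>0 ⇒ λ=+1.348050
r₁ = λ·B[:,0] = (+0.92818,+0.26526,+0.26099); r₂ = λ·B[:,1] = (-0.15302,+0.91137,-0.38209)
r₃ = r₁×r₂ = (-0.33921,+0.31471,+0.88651); SVD([r₁ r₂ r₃]) → R = UVᵀ:
  R  [+0.92818 -0.15302 -0.33921]
  R  [+0.26526 +0.91137 +0.31471]
  R  [+0.26099 -0.38209 +0.88651]
t = (-0.22452, -0.10603, +1.34805) m
tr R = 2.726055; θ = arccos((tr R − 1)/2) = 0.529563 rad = 30.342°
axis k = ((R−Rᵀ)₃₂, (R−Rᵀ)₁₃, (R−Rᵀ)₂₁) / (2 sinθ) = (-0.689692, -0.594070, +0.414012)
rvec = θ·k = (-0.365236, -0.314598, +0.219245)

rvec=(-0.3652, -0.3146, 0.2192) tvec=(-0.2245, -0.1060, 1.3480)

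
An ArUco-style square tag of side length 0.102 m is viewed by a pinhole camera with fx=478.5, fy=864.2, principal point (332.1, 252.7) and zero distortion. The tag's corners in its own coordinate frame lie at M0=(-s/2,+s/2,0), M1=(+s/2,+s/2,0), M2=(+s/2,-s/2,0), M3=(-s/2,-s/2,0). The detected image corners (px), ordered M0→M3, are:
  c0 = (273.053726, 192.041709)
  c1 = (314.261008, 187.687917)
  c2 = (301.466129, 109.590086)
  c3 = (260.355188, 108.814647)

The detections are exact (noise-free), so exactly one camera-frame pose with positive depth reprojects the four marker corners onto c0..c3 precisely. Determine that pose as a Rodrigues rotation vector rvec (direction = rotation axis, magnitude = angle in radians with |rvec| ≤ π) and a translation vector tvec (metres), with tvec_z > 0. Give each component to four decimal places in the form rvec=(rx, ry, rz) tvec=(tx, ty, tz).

Intrinsics K: fx=478.5, fy=864.2, cx=332.1, cy=252.7
Marker side s = 0.102 m; corners in marker frame (Z=0):
  M0 = (-0.0510, +0.0510, 0)
  M1 = (+0.0510, +0.0510, 0)
  M2 = (+0.0510, -0.0510, 0)
  M3 = (-0.0510, -0.0510, 0)
Detected image corners:
  c0 = (273.053726, 192.041709) px
  c1 = (314.261008, 187.687917) px
  c2 = (301.466129, 109.590086) px
  c3 = (260.355188, 108.814647) px
Planar DLT: solve 8×8 A·h = b for H (H[2,2]=1):
  H  [+581.24699 +63.34776 +287.86360]
  H  [+75.24479 +757.93355 +149.06407]
  H  [+0.61866 -0.21454 +1.00000]
B = K⁻¹H; ‖b₁‖=1.004151, ‖b₂‖=1.004151; λ = 2/(‖b₁‖+‖b₂‖) = 0.995866, sign → tz>0 ⇒ λ=+0.995866
r₁ = λ·B[:,0] = (+0.78210,-0.09345,+0.61610); r₂ = λ·B[:,1] = (+0.28013,+0.93588,-0.21366)
r₃ = r₁×r₂ = (-0.55664,+0.33969,+0.75813); SVD([r₁ r₂ r₃]) → R = UVᵀ:
  R  [+0.78210 +0.28013 -0.55664]
  R  [-0.09345 +0.93588 +0.33969]
  R  [+0.61610 -0.21366 +0.75813]
t = (-0.09207, -0.11943, +0.99587) m
tr R = 2.476121; θ = arccos((tr R − 1)/2) = 0.740605 rad = 42.434°
axis k = ((R−Rᵀ)₃₂, (R−Rᵀ)₁₃, (R−Rᵀ)₂₁) / (2 sinθ) = (-0.410047, -0.869038, -0.276830)
rvec = θ·k = (-0.303683, -0.643614, -0.205022)

rvec=(-0.3037, -0.6436, -0.2050) tvec=(-0.0921, -0.1194, 0.9959)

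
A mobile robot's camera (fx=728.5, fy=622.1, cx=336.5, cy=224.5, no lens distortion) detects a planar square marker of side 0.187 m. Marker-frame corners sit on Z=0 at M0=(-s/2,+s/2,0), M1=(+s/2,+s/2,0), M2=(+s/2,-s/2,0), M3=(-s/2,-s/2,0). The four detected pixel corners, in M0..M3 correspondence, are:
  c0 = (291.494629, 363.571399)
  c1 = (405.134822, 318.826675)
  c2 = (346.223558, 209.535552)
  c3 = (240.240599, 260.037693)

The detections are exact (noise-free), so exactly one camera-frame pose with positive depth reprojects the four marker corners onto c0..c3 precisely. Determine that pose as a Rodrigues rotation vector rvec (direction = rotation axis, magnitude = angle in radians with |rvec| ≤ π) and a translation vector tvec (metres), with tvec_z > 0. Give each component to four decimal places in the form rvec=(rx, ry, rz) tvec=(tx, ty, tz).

Intrinsics K: fx=728.5, fy=622.1, cx=336.5, cy=224.5
Marker side s = 0.187 m; corners in marker frame (Z=0):
  M0 = (-0.0935, +0.0935, 0)
  M1 = (+0.0935, +0.0935, 0)
  M2 = (+0.0935, -0.0935, 0)
  M3 = (-0.0935, -0.0935, 0)
Detected image corners:
  c0 = (291.494629, 363.571399) px
  c1 = (405.134822, 318.826675) px
  c2 = (346.223558, 209.535552) px
  c3 = (240.240599, 260.037693) px
Planar DLT: solve 8×8 A·h = b for H (H[2,2]=1):
  H  [+467.35982 +234.18117 +318.38174]
  H  [-362.23710 +514.94619 +287.89700]
  H  [-0.37257 -0.18600 +1.00000]
B = K⁻¹H; ‖b₁‖=1.000679, ‖b₂‖=1.000679; λ = 2/(‖b₁‖+‖b₂‖) = 0.999321, sign → tz>0 ⇒ λ=+0.999321
r₁ = λ·B[:,0] = (+0.81308,-0.44752,-0.37232); r₂ = λ·B[:,1] = (+0.40710,+0.89427,-0.18588)
r₃ = r₁×r₂ = (+0.41614,-0.00044,+0.90930); SVD([r₁ r₂ r₃]) → R = UVᵀ:
  R  [+0.81308 +0.40710 +0.41614]
  R  [-0.44752 +0.89427 -0.00044]
  R  [-0.37232 -0.18588 +0.90930]
t = (-0.02485, +0.10184, +0.99932) m
tr R = 2.616651; θ = arccos((tr R − 1)/2) = 0.629494 rad = 36.067°
axis k = ((R−Rᵀ)₃₂, (R−Rᵀ)₁₃, (R−Rᵀ)₂₁) / (2 sinθ) = (-0.157491, +0.669623, -0.725811)
rvec = θ·k = (-0.099139, +0.421524, -0.456894)

rvec=(-0.0991, 0.4215, -0.4569) tvec=(-0.0249, 0.1018, 0.9993)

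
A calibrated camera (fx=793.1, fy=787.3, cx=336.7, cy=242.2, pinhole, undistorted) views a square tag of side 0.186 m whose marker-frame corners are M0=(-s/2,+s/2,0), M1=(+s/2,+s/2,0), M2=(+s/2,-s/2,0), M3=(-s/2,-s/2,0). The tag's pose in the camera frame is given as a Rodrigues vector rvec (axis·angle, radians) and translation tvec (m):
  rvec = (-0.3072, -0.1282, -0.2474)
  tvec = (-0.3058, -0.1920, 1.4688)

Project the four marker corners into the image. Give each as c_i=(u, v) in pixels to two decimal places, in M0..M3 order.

c0=(130.52, 195.00) c1=(232.12, 173.77) c2=(210.39, 86.63) c3=(111.96, 105.32)

Intrinsics K: fx=793.1, fy=787.3, cx=336.7, cy=242.2
Marker side s = 0.186 m; corners in marker frame (Z=0):
  M0 = (-0.0930, +0.0930, 0)
  M1 = (+0.0930, +0.0930, 0)
  M2 = (+0.0930, -0.0930, 0)
  M3 = (-0.0930, -0.0930, 0)
rvec = (-0.3072, -0.1282, -0.2474), |rvec| = θ = 0.41475 rad = 23.763°
Rodrigues: sinθ=0.40296, 1−cosθ=0.08478; R = I + sinθ·[k]× + (1−cosθ)·[k]×²:
    [+0.96173 +0.25978 -0.08710]
    [-0.22096 +0.92332 +0.31410]
    [+0.16202 -0.28284 +0.94539]
t = (-0.3058, -0.1920, 1.4688) m
M0: Pc = R·M0+t = (-0.37108, -0.08558, +1.42743); u = 793.1·(-0.37108)/1.42743 + 336.7 = 130.5217, v = 787.3·(-0.08558)/1.42743 + 242.2 = 194.9970
M1: Pc = R·M1+t = (-0.19220, -0.12668, +1.45756); u = 793.1·(-0.19220)/1.45756 + 336.7 = 232.1191, v = 787.3·(-0.12668)/1.45756 + 242.2 = 173.7739
M2: Pc = R·M2+t = (-0.24052, -0.29842, +1.51017); u = 793.1·(-0.24052)/1.51017 + 336.7 = 210.3864, v = 787.3·(-0.29842)/1.51017 + 242.2 = 86.6254
M3: Pc = R·M3+t = (-0.41940, -0.25732, +1.48004); u = 793.1·(-0.41940)/1.48004 + 336.7 = 111.9578, v = 787.3·(-0.25732)/1.48004 + 242.2 = 105.3197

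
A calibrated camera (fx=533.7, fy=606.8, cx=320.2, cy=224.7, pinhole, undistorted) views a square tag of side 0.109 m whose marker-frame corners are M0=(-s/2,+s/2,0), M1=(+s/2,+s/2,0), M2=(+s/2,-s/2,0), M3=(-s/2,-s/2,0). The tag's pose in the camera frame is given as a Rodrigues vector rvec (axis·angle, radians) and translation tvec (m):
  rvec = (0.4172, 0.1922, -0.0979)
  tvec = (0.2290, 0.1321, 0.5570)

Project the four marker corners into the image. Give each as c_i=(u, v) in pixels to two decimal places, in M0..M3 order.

Intrinsics K: fx=533.7, fy=606.8, cx=320.2, cy=224.7
Marker side s = 0.109 m; corners in marker frame (Z=0):
  M0 = (-0.0545, +0.0545, 0)
  M1 = (+0.0545, +0.0545, 0)
  M2 = (+0.0545, -0.0545, 0)
  M3 = (-0.0545, -0.0545, 0)
rvec = (0.4172, 0.1922, -0.0979), |rvec| = θ = 0.46966 rad = 26.910°
Rodrigues: sinθ=0.45258, 1−cosθ=0.10828; R = I + sinθ·[k]× + (1−cosθ)·[k]×²:
    [+0.97716 +0.13370 +0.16516]
    [-0.05498 +0.90986 -0.41127]
    [-0.20526 +0.39279 +0.89643]
t = (0.2290, 0.1321, 0.5570) m
M0: Pc = R·M0+t = (+0.18303, +0.18468, +0.58959); u = 533.7·(+0.18303)/0.58959 + 320.2 = 485.8799, v = 606.8·(+0.18468)/0.58959 + 224.7 = 414.7731
M1: Pc = R·M1+t = (+0.28954, +0.17869, +0.56722); u = 533.7·(+0.28954)/0.56722 + 320.2 = 592.6312, v = 606.8·(+0.17869)/0.56722 + 224.7 = 415.8594
M2: Pc = R·M2+t = (+0.27497, +0.07952, +0.52441); u = 533.7·(+0.27497)/0.52441 + 320.2 = 600.0418, v = 606.8·(+0.07952)/0.52441 + 224.7 = 316.7101
M3: Pc = R·M3+t = (+0.16846, +0.08551, +0.54678); u = 533.7·(+0.16846)/0.54678 + 320.2 = 484.6283, v = 606.8·(+0.08551)/0.54678 + 224.7 = 319.5957

c0=(485.88, 414.77) c1=(592.63, 415.86) c2=(600.04, 316.71) c3=(484.63, 319.60)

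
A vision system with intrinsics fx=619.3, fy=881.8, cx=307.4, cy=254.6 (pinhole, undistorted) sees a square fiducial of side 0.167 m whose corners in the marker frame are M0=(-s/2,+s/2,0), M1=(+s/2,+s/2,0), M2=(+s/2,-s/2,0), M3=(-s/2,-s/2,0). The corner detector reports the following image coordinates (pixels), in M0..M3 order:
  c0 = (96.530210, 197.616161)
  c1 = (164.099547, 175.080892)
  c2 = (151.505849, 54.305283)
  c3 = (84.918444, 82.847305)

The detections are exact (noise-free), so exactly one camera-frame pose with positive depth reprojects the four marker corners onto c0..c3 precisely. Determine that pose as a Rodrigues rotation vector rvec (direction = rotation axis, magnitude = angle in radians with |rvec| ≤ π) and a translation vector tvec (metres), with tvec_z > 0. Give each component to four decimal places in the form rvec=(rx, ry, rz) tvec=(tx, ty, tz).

Intrinsics K: fx=619.3, fy=881.8, cx=307.4, cy=254.6
Marker side s = 0.167 m; corners in marker frame (Z=0):
  M0 = (-0.0835, +0.0835, 0)
  M1 = (+0.0835, +0.0835, 0)
  M2 = (+0.0835, -0.0835, 0)
  M3 = (-0.0835, -0.0835, 0)
Detected image corners:
  c0 = (96.530210, 197.616161) px
  c1 = (164.099547, 175.080892) px
  c2 = (151.505849, 54.305283) px
  c3 = (84.918444, 82.847305) px
Planar DLT: solve 8×8 A·h = b for H (H[2,2]=1):
  H  [+362.86399 +68.50204 +123.37336]
  H  [-192.76697 +700.76114 +127.64126]
  H  [-0.31220 -0.03133 +1.00000]
B = K⁻¹H; ‖b₁‖=0.814183, ‖b₂‖=0.814183; λ = 2/(‖b₁‖+‖b₂‖) = 1.228225, sign → tz>0 ⇒ λ=+1.228225
r₁ = λ·B[:,0] = (+0.90998,-0.15778,-0.38345); r₂ = λ·B[:,1] = (+0.15495,+0.98717,-0.03848)
r₃ = r₁×r₂ = (+0.38461,-0.02441,+0.92276); SVD([r₁ r₂ r₃]) → R = UVᵀ:
  R  [+0.90998 +0.15495 +0.38461]
  R  [-0.15778 +0.98717 -0.02441]
  R  [-0.38345 -0.03848 +0.92276]
t = (-0.36497, -0.17684, +1.22822) m
tr R = 2.819913; θ = arccos((tr R − 1)/2) = 0.427617 rad = 24.501°
axis k = ((R−Rᵀ)₃₂, (R−Rᵀ)₁₃, (R−Rᵀ)₂₁) / (2 sinθ) = (-0.016965, +0.926032, -0.377063)
rvec = θ·k = (-0.007255, +0.395987, -0.161239)

rvec=(-0.0073, 0.3960, -0.1612) tvec=(-0.3650, -0.1768, 1.2282)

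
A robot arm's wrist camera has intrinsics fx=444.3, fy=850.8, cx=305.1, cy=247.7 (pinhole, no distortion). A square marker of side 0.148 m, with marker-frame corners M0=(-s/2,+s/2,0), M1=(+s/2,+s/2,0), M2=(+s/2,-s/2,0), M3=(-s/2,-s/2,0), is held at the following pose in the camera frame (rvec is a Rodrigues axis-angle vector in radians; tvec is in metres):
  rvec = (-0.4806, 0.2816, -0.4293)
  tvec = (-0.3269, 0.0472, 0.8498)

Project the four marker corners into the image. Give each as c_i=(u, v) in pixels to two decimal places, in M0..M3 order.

c0=(107.30, 392.63) c1=(173.16, 324.65) c2=(159.53, 202.90) c3=(99.45, 268.49)

Intrinsics K: fx=444.3, fy=850.8, cx=305.1, cy=247.7
Marker side s = 0.148 m; corners in marker frame (Z=0):
  M0 = (-0.0740, +0.0740, 0)
  M1 = (+0.0740, +0.0740, 0)
  M2 = (+0.0740, -0.0740, 0)
  M3 = (-0.0740, -0.0740, 0)
rvec = (-0.4806, 0.2816, -0.4293), |rvec| = θ = 0.70326 rad = 40.294°
Rodrigues: sinθ=0.64671, 1−cosθ=0.23726; R = I + sinθ·[k]× + (1−cosθ)·[k]×²:
    [+0.87354 +0.32985 +0.35793]
    [-0.45970 +0.80078 +0.38396]
    [-0.15998 -0.49995 +0.85115]
t = (-0.3269, 0.0472, 0.8498) m
M0: Pc = R·M0+t = (-0.36713, +0.14048, +0.82464); u = 444.3·(-0.36713)/0.82464 + 305.1 = 107.2963, v = 850.8·(+0.14048)/0.82464 + 247.7 = 392.6317
M1: Pc = R·M1+t = (-0.23785, +0.07244, +0.80097); u = 444.3·(-0.23785)/0.80097 + 305.1 = 173.1641, v = 850.8·(+0.07244)/0.80097 + 247.7 = 324.6468
M2: Pc = R·M2+t = (-0.28667, -0.04608, +0.87496); u = 444.3·(-0.28667)/0.87496 + 305.1 = 159.5318, v = 850.8·(-0.04608)/0.87496 + 247.7 = 202.8964
M3: Pc = R·M3+t = (-0.41595, +0.02196, +0.89863); u = 444.3·(-0.41595)/0.89863 + 305.1 = 99.4466, v = 850.8·(+0.02196)/0.89863 + 247.7 = 268.4913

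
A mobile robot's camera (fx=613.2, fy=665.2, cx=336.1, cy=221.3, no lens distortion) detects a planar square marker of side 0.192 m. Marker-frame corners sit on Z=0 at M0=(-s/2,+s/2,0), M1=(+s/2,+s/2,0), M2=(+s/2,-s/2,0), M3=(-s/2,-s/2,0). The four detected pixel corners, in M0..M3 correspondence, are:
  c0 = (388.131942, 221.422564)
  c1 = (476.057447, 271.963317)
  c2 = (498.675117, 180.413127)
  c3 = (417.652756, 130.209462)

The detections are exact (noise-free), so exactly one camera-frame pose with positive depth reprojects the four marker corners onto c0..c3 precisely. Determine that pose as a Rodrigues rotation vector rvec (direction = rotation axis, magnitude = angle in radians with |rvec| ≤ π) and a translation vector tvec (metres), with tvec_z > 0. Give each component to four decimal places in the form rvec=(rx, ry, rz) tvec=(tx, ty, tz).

Intrinsics K: fx=613.2, fy=665.2, cx=336.1, cy=221.3
Marker side s = 0.192 m; corners in marker frame (Z=0):
  M0 = (-0.0960, +0.0960, 0)
  M1 = (+0.0960, +0.0960, 0)
  M2 = (+0.0960, -0.0960, 0)
  M3 = (-0.0960, -0.0960, 0)
Detected image corners:
  c0 = (388.131942, 221.422564) px
  c1 = (476.057447, 271.963317) px
  c2 = (498.675117, 180.413127) px
  c3 = (417.652756, 130.209462) px
Planar DLT: solve 8×8 A·h = b for H (H[2,2]=1):
  H  [+521.27425 -299.62799 +446.33724]
  H  [+299.32597 +401.82989 +199.82949]
  H  [+0.18409 -0.36881 +1.00000]
B = K⁻¹H; ‖b₁‖=0.863880, ‖b₂‖=0.863880; λ = 2/(‖b₁‖+‖b₂‖) = 1.157568, sign → tz>0 ⇒ λ=+1.157568
r₁ = λ·B[:,0] = (+0.86724,+0.44999,+0.21309); r₂ = λ·B[:,1] = (-0.33162,+0.84129,-0.42692)
r₃ = r₁×r₂ = (-0.37138,+0.29958,+0.87882); SVD([r₁ r₂ r₃]) → R = UVᵀ:
  R  [+0.86724 -0.33162 -0.37138]
  R  [+0.44999 +0.84129 +0.29958]
  R  [+0.21309 -0.42692 +0.87882]
t = (+0.20810, -0.03736, +1.15757) m
tr R = 2.587346; θ = arccos((tr R − 1)/2) = 0.653973 rad = 37.470°
axis k = ((R−Rᵀ)₃₂, (R−Rᵀ)₁₃, (R−Rᵀ)₂₁) / (2 sinθ) = (-0.597113, -0.480382, +0.642409)
rvec = θ·k = (-0.390496, -0.314157, +0.420118)

rvec=(-0.3905, -0.3142, 0.4201) tvec=(0.2081, -0.0374, 1.1576)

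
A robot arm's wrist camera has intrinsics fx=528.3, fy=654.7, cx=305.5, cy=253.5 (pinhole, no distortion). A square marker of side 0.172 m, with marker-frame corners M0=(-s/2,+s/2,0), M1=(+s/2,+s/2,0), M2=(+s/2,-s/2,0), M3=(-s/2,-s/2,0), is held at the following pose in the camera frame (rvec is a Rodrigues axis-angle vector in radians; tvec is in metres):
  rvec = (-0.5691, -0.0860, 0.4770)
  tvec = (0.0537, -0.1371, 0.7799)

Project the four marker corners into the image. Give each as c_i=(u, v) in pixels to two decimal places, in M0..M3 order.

Intrinsics K: fx=528.3, fy=654.7, cx=305.5, cy=253.5
Marker side s = 0.172 m; corners in marker frame (Z=0):
  M0 = (-0.0860, +0.0860, 0)
  M1 = (+0.0860, +0.0860, 0)
  M2 = (+0.0860, -0.0860, 0)
  M3 = (-0.0860, -0.0860, 0)
rvec = (-0.5691, -0.0860, 0.4770), |rvec| = θ = 0.74753 rad = 42.830°
Rodrigues: sinθ=0.67983, 1−cosθ=0.26663; R = I + sinθ·[k]× + (1−cosθ)·[k]×²:
    [+0.88791 -0.41045 -0.20774]
    [+0.45715 +0.73690 +0.49799]
    [-0.05132 -0.53713 +0.84194]
t = (0.0537, -0.1371, 0.7799) m
M0: Pc = R·M0+t = (-0.05796, -0.11304, +0.73812); u = 528.3·(-0.05796)/0.73812 + 305.5 = 264.0170, v = 654.7·(-0.11304)/0.73812 + 253.5 = 153.2338
M1: Pc = R·M1+t = (+0.09476, -0.03441, +0.72929); u = 528.3·(+0.09476)/0.72929 + 305.5 = 374.1452, v = 654.7·(-0.03441)/0.72929 + 253.5 = 222.6082
M2: Pc = R·M2+t = (+0.16536, -0.16116, +0.82168); u = 528.3·(+0.16536)/0.82168 + 305.5 = 411.8173, v = 654.7·(-0.16116)/0.82168 + 253.5 = 125.0920
M3: Pc = R·M3+t = (+0.01264, -0.23979, +0.83051); u = 528.3·(+0.01264)/0.83051 + 305.5 = 313.5396, v = 654.7·(-0.23979)/0.83051 + 253.5 = 64.4713

c0=(264.02, 153.23) c1=(374.15, 222.61) c2=(411.82, 125.09) c3=(313.54, 64.47)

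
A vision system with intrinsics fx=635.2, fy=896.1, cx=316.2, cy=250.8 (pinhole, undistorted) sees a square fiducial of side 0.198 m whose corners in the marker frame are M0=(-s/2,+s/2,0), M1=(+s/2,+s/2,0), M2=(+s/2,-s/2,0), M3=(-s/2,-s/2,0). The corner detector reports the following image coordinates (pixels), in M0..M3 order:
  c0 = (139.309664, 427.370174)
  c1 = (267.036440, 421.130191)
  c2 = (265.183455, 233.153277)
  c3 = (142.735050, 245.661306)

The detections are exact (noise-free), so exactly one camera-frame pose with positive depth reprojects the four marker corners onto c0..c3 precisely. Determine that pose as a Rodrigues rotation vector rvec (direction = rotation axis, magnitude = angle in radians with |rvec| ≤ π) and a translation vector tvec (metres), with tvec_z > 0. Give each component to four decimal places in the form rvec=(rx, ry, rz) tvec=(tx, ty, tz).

rvec=(-0.2032, 0.1816, -0.0490) tvec=(-0.1714, 0.0845, 0.9571)

Intrinsics K: fx=635.2, fy=896.1, cx=316.2, cy=250.8
Marker side s = 0.198 m; corners in marker frame (Z=0):
  M0 = (-0.0990, +0.0990, 0)
  M1 = (+0.0990, +0.0990, 0)
  M2 = (+0.0990, -0.0990, 0)
  M3 = (-0.0990, -0.0990, 0)
Detected image corners:
  c0 = (139.309664, 427.370174) px
  c1 = (267.036440, 421.130191) px
  c2 = (265.183455, 233.153277) px
  c3 = (142.735050, 245.661306) px
Planar DLT: solve 8×8 A·h = b for H (H[2,2]=1):
  H  [+594.39741 -47.82772 +202.44678]
  H  [-108.11494 +862.16597 +329.95280]
  H  [-0.18213 -0.21426 +1.00000]
B = K⁻¹H; ‖b₁‖=1.044787, ‖b₂‖=1.044787; λ = 2/(‖b₁‖+‖b₂‖) = 0.957133, sign → tz>0 ⇒ λ=+0.957133
r₁ = λ·B[:,0] = (+0.98243,-0.06669,-0.17432); r₂ = λ·B[:,1] = (+0.03002,+0.97829,-0.20508)
r₃ = r₁×r₂ = (+0.18421,+0.19624,+0.96310); SVD([r₁ r₂ r₃]) → R = UVᵀ:
  R  [+0.98243 +0.03002 +0.18421]
  R  [-0.06669 +0.97829 +0.19624]
  R  [-0.17432 -0.20508 +0.96310]
t = (-0.17141, +0.08454, +0.95713) m
tr R = 2.923809; θ = arccos((tr R − 1)/2) = 0.276910 rad = 15.866°
axis k = ((R−Rᵀ)₃₂, (R−Rᵀ)₁₃, (R−Rᵀ)₂₁) / (2 sinθ) = (-0.733982, +0.655733, -0.176873)
rvec = θ·k = (-0.203247, +0.181579, -0.048978)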